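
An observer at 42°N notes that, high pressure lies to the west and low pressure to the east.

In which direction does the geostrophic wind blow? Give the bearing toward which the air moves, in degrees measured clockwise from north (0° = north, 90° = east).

180°

The pressure-gradient force points toward the east (bearing 090°).
Geostrophic balance: in the Northern Hemisphere the Coriolis force deflects motion to the right, so the geostrophic wind blows 90° to the right of the pressure-gradient force (low pressure on the left).
Rotating 090° by 90° clockwise gives 180° — the wind blows toward the south.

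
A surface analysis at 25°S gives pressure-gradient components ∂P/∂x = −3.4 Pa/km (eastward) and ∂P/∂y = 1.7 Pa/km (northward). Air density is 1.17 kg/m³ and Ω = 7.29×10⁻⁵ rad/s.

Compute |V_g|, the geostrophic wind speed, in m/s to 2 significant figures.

53 m/s

Coriolis parameter at 25°S:
f = 2Ω sin φ = 2 × 7.29×10⁻⁵ × sin 25° = 6.16×10⁻⁵ s⁻¹
In the Southern Hemisphere f is negative: f = −6.16×10⁻⁵ s⁻¹.
Component geostrophic relations (x east, y north):
u_g = −(1/(fρ)) ∂P/∂y,  v_g = (1/(fρ)) ∂P/∂x
u_g = −(1.7×10⁻³)/(−6.16×10⁻⁵ × 1.17) = 23.6 m/s;  v_g = (−3.4×10⁻³)/(−6.16×10⁻⁵ × 1.17) = 47.2 m/s
|V_g| = √(u_g² + v_g²) = 52.7 m/s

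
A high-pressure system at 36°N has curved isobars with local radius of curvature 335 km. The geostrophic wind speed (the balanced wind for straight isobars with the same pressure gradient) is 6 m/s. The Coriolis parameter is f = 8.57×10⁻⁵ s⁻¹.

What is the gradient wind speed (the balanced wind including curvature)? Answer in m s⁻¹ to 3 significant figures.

8.54 m s⁻¹

Around a high, pressure-gradient force acts outward with centrifugal, so Coriolis balances both:
fV = (1/ρ)|∂P/∂n| + V²/R  →  V² − fR·V + fR·V_g = 0
With fR = 8.57×10⁻⁵ × 335×10³ m = 28.7 m/s:
V = [fR − √((fR)² − 4 fR V_g)]/2 = [28.7 − √(28.7² − 4×28.7×6)]/2 = 8.54 m/s
Supergeostrophic (V > V_g = 6 m/s), as expected around a high.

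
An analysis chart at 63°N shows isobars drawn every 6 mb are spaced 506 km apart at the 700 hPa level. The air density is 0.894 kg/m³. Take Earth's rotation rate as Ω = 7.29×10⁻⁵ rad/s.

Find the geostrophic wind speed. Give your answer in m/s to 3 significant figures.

Coriolis parameter at 63°N:
f = 2Ω sin φ = 2 × 7.29×10⁻⁵ × sin 63° = 1.30×10⁻⁴ s⁻¹
Pressure gradient: |∂P/∂n| = 600 Pa / 506000 m = 1.19×10⁻³ Pa/m
Geostrophic balance (pressure-gradient force = Coriolis force):
V_g = (1/(fρ)) |∂P/∂n| = 1.19×10⁻³ / (1.30×10⁻⁴ × 0.894) = 10.2 m/s

10.2 m/s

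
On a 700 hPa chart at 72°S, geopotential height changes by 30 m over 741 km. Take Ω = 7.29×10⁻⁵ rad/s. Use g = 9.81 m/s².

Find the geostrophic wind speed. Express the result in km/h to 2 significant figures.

Coriolis parameter at 72°S:
f = 2Ω sin φ = 2 × 7.29×10⁻⁵ × sin 72° = 1.39×10⁻⁴ s⁻¹
Height gradient: |∂Z/∂n| = 30 m / 741000 m = 4.05×10⁻⁵
On a pressure surface, geostrophic balance gives V_g = (g/f)|∂Z/∂n|:
V_g = 9.81 × 4.05×10⁻⁵ / 1.39×10⁻⁴ = 2.86 m/s
Converting: 2.86 m/s × 3.6 = 10 km/h

10 km/h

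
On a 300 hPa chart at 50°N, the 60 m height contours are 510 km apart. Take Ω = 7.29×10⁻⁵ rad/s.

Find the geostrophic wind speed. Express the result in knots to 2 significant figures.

20 knots

Coriolis parameter at 50°N:
f = 2Ω sin φ = 2 × 7.29×10⁻⁵ × sin 50° = 1.12×10⁻⁴ s⁻¹
Height gradient: |∂Z/∂n| = 60 m / 510000 m = 1.18×10⁻⁴
On a pressure surface, geostrophic balance gives V_g = (g/f)|∂Z/∂n|:
V_g = 9.81 × 1.18×10⁻⁴ / 1.12×10⁻⁴ = 10.3 m/s
Converting: 10.3 m/s × 1.944 = 20 knots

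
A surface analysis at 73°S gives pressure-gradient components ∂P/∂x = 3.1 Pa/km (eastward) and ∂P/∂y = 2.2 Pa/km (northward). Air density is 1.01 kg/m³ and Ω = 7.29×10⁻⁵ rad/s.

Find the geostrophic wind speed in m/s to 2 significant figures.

Coriolis parameter at 73°S:
f = 2Ω sin φ = 2 × 7.29×10⁻⁵ × sin 73° = 1.39×10⁻⁴ s⁻¹
In the Southern Hemisphere f is negative: f = −1.39×10⁻⁴ s⁻¹.
Component geostrophic relations (x east, y north):
u_g = −(1/(fρ)) ∂P/∂y,  v_g = (1/(fρ)) ∂P/∂x
u_g = −(2.2×10⁻³)/(−1.39×10⁻⁴ × 1.01) = 15.6 m/s;  v_g = (3.1×10⁻³)/(−1.39×10⁻⁴ × 1.01) = −22.0 m/s
|V_g| = √(u_g² + v_g²) = 27.0 m/s

27 m/s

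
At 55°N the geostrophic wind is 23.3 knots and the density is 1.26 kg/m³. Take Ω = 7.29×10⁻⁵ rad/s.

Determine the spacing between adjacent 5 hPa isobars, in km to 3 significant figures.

Coriolis parameter at 55°N:
f = 2Ω sin φ = 2 × 7.29×10⁻⁵ × sin 55° = 1.19×10⁻⁴ s⁻¹
Wind speed in SI: 23.3 knots = 12.0 m/s
Geostrophic balance rearranged: |∂P/∂n| = f ρ V_g
|∂P/∂n| = 1.19×10⁻⁴ × 1.26 × 12.0 = 1.80×10⁻³ Pa/m
Isobar spacing: Δn = ΔP/|∂P/∂n| = 500 Pa / 1.80×10⁻³ Pa/m = 277194 m ≈ 277 km

277 km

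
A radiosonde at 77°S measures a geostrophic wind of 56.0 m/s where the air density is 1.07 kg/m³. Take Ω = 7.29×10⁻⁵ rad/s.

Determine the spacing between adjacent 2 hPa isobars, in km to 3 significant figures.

Coriolis parameter at 77°S:
f = 2Ω sin φ = 2 × 7.29×10⁻⁵ × sin 77° = 1.42×10⁻⁴ s⁻¹
Geostrophic balance rearranged: |∂P/∂n| = f ρ V_g
|∂P/∂n| = 1.42×10⁻⁴ × 1.07 × 56.0 = 8.51×10⁻³ Pa/m
Isobar spacing: Δn = ΔP/|∂P/∂n| = 200 Pa / 8.51×10⁻³ Pa/m = 23495 m ≈ 23.5 km

23.5 km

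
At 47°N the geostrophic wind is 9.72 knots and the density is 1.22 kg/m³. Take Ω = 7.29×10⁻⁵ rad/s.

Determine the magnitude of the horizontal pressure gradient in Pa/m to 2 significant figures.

Coriolis parameter at 47°N:
f = 2Ω sin φ = 2 × 7.29×10⁻⁵ × sin 47° = 1.07×10⁻⁴ s⁻¹
Wind speed in SI: 9.72 knots = 5.00 m/s
Geostrophic balance rearranged: |∂P/∂n| = f ρ V_g
|∂P/∂n| = 1.07×10⁻⁴ × 1.22 × 5.00 = 6.51×10⁻⁴ Pa/m

6.5×10⁻⁴ Pa/m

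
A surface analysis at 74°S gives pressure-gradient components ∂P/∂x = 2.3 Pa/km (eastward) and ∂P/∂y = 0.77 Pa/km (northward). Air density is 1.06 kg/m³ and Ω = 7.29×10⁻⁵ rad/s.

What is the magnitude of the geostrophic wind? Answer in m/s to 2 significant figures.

16 m/s

Coriolis parameter at 74°S:
f = 2Ω sin φ = 2 × 7.29×10⁻⁵ × sin 74° = 1.40×10⁻⁴ s⁻¹
In the Southern Hemisphere f is negative: f = −1.40×10⁻⁴ s⁻¹.
Component geostrophic relations (x east, y north):
u_g = −(1/(fρ)) ∂P/∂y,  v_g = (1/(fρ)) ∂P/∂x
u_g = −(0.77×10⁻³)/(−1.40×10⁻⁴ × 1.06) = 5.18 m/s;  v_g = (2.3×10⁻³)/(−1.40×10⁻⁴ × 1.06) = −15.5 m/s
|V_g| = √(u_g² + v_g²) = 16.3 m/s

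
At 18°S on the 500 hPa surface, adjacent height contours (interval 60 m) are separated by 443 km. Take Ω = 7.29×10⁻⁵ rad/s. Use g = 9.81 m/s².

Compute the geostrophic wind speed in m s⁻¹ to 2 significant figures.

29 m s⁻¹

Coriolis parameter at 18°S:
f = 2Ω sin φ = 2 × 7.29×10⁻⁵ × sin 18° = 4.51×10⁻⁵ s⁻¹
Height gradient: |∂Z/∂n| = 60 m / 443000 m = 1.35×10⁻⁴
On a pressure surface, geostrophic balance gives V_g = (g/f)|∂Z/∂n|:
V_g = 9.81 × 1.35×10⁻⁴ / 4.51×10⁻⁵ = 29.5 m/s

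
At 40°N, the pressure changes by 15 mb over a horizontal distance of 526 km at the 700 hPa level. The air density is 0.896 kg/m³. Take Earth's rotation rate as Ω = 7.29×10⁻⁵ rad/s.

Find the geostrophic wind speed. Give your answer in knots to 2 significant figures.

66 knots

Coriolis parameter at 40°N:
f = 2Ω sin φ = 2 × 7.29×10⁻⁵ × sin 40° = 9.37×10⁻⁵ s⁻¹
Pressure gradient: |∂P/∂n| = 1500 Pa / 526000 m = 2.85×10⁻³ Pa/m
Geostrophic balance (pressure-gradient force = Coriolis force):
V_g = (1/(fρ)) |∂P/∂n| = 2.85×10⁻³ / (9.37×10⁻⁵ × 0.896) = 34.0 m/s
Converting: 34.0 m/s × 1.944 = 66 knots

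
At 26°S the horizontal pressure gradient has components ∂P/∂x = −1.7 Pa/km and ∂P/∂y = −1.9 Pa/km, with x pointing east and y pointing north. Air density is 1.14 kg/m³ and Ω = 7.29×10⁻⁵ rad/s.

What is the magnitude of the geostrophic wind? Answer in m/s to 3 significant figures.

Coriolis parameter at 26°S:
f = 2Ω sin φ = 2 × 7.29×10⁻⁵ × sin 26° = 6.39×10⁻⁵ s⁻¹
In the Southern Hemisphere f is negative: f = −6.39×10⁻⁵ s⁻¹.
Component geostrophic relations (x east, y north):
u_g = −(1/(fρ)) ∂P/∂y,  v_g = (1/(fρ)) ∂P/∂x
u_g = −(−1.9×10⁻³)/(−6.39×10⁻⁵ × 1.14) = −26.1 m/s;  v_g = (−1.7×10⁻³)/(−6.39×10⁻⁵ × 1.14) = 23.3 m/s
|V_g| = √(u_g² + v_g²) = 35.0 m/s

35.0 m/s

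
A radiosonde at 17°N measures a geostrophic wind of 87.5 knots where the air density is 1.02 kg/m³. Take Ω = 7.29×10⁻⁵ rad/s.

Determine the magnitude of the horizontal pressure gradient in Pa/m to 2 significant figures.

2.0×10⁻³ Pa/m

Coriolis parameter at 17°N:
f = 2Ω sin φ = 2 × 7.29×10⁻⁵ × sin 17° = 4.26×10⁻⁵ s⁻¹
Wind speed in SI: 87.5 knots = 45.0 m/s
Geostrophic balance rearranged: |∂P/∂n| = f ρ V_g
|∂P/∂n| = 4.26×10⁻⁵ × 1.02 × 45.0 = 1.96×10⁻³ Pa/m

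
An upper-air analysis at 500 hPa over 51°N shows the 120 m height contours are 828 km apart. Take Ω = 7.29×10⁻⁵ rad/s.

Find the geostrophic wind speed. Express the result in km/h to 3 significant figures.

45.2 km/h

Coriolis parameter at 51°N:
f = 2Ω sin φ = 2 × 7.29×10⁻⁵ × sin 51° = 1.13×10⁻⁴ s⁻¹
Height gradient: |∂Z/∂n| = 120 m / 828000 m = 1.45×10⁻⁴
On a pressure surface, geostrophic balance gives V_g = (g/f)|∂Z/∂n|:
V_g = 9.81 × 1.45×10⁻⁴ / 1.13×10⁻⁴ = 12.5 m/s
Converting: 12.5 m/s × 3.6 = 45.2 km/h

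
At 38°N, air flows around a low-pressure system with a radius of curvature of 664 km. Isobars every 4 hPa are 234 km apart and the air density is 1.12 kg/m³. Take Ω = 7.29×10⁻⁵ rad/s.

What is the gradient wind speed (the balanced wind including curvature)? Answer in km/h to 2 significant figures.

50 km/h

Coriolis parameter at 38°N:
f = 2Ω sin φ = 2 × 7.29×10⁻⁵ × sin 38° = 8.98×10⁻⁵ s⁻¹
Pressure gradient: |∂P/∂n| = 400 Pa / 234000 m = 1.71×10⁻³ Pa/m
Geostrophic speed: V_g = |∂P/∂n|/(fρ) = 1.71×10⁻³/(8.98×10⁻⁵ × 1.12) = 17.0 m/s
Around a low, centrifugal force acts outward with Coriolis, so pressure-gradient force balances both:
(1/ρ)|∂P/∂n| = fV + V²/R  →  V² + fR·V − fR·V_g = 0
With fR = 8.98×10⁻⁵ × 664×10³ m = 59.6 m/s:
V = [−fR + √((fR)² + 4 fR V_g)]/2 = [−59.6 + √(59.6² + 4×59.6×17)]/2 = 13.8 m/s
Subgeostrophic (V < V_g = 17 m/s), as expected around a low.
Converting: 13.8 m/s × 3.6 = 50 km/h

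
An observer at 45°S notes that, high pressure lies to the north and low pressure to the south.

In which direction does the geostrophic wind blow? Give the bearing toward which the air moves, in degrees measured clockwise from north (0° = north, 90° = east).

The pressure-gradient force points toward the south (bearing 180°).
Geostrophic balance: in the Southern Hemisphere the Coriolis force deflects motion to the left, so the geostrophic wind blows 90° to the left of the pressure-gradient force (low pressure on the right).
Rotating 180° by 90° counterclockwise gives 090° — the wind blows toward the east.

090°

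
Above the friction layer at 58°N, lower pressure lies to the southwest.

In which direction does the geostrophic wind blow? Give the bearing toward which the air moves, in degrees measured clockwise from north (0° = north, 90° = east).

The pressure-gradient force points toward the southwest (bearing 225°).
Geostrophic balance: in the Northern Hemisphere the Coriolis force deflects motion to the right, so the geostrophic wind blows 90° to the right of the pressure-gradient force (low pressure on the left).
Rotating 225° by 90° clockwise gives 315° — the wind blows toward the northwest.

315°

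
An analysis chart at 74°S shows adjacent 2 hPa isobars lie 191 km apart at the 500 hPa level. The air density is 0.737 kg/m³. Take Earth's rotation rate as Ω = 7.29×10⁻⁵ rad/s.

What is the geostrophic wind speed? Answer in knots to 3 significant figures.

Coriolis parameter at 74°S:
f = 2Ω sin φ = 2 × 7.29×10⁻⁵ × sin 74° = 1.40×10⁻⁴ s⁻¹
Pressure gradient: |∂P/∂n| = 200 Pa / 191000 m = 1.05×10⁻³ Pa/m
Geostrophic balance (pressure-gradient force = Coriolis force):
V_g = (1/(fρ)) |∂P/∂n| = 1.05×10⁻³ / (1.40×10⁻⁴ × 0.737) = 10.1 m/s
Converting: 10.1 m/s × 1.944 = 19.7 knots

19.7 knots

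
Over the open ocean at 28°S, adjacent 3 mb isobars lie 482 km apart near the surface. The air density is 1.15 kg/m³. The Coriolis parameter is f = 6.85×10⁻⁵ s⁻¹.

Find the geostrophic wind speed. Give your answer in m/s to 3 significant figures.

7.90 m/s

Pressure gradient: |∂P/∂n| = 300 Pa / 482000 m = 6.22×10⁻⁴ Pa/m
Geostrophic balance (pressure-gradient force = Coriolis force):
V_g = (1/(fρ)) |∂P/∂n| = 6.22×10⁻⁴ / (6.85×10⁻⁵ × 1.15) = 7.90 m/s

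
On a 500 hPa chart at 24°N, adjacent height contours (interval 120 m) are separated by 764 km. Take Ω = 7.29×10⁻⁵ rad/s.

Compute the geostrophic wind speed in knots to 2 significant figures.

Coriolis parameter at 24°N:
f = 2Ω sin φ = 2 × 7.29×10⁻⁵ × sin 24° = 5.93×10⁻⁵ s⁻¹
Height gradient: |∂Z/∂n| = 120 m / 764000 m = 1.57×10⁻⁴
On a pressure surface, geostrophic balance gives V_g = (g/f)|∂Z/∂n|:
V_g = 9.81 × 1.57×10⁻⁴ / 5.93×10⁻⁵ = 26.0 m/s
Converting: 26.0 m/s × 1.944 = 51 knots

51 knots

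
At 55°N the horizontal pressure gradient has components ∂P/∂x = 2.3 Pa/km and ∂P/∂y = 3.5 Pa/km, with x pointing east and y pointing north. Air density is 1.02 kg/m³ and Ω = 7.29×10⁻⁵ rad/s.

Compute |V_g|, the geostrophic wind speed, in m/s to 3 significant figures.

34.4 m/s

Coriolis parameter at 55°N:
f = 2Ω sin φ = 2 × 7.29×10⁻⁵ × sin 55° = 1.19×10⁻⁴ s⁻¹
Component geostrophic relations (x east, y north):
u_g = −(1/(fρ)) ∂P/∂y,  v_g = (1/(fρ)) ∂P/∂x
u_g = −(3.5×10⁻³)/(1.19×10⁻⁴ × 1.02) = −28.7 m/s;  v_g = (2.3×10⁻³)/(1.19×10⁻⁴ × 1.02) = 18.9 m/s
|V_g| = √(u_g² + v_g²) = 34.4 m/s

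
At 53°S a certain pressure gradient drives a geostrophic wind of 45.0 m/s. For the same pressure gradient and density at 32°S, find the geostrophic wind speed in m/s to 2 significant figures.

68 m/s

With the same pressure gradient and density, V_g ∝ 1/f ∝ 1/sin φ.
V₂ = V₁ · sin φ₁ / sin φ₂ = 45.0 × sin 53° / sin 32°
V₂ = 45.0 × 0.7986/0.5299 = 68 m/s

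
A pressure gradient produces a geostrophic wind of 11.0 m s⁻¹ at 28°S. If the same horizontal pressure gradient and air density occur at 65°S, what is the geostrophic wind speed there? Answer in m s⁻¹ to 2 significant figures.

5.7 m s⁻¹

With the same pressure gradient and density, V_g ∝ 1/f ∝ 1/sin φ.
V₂ = V₁ · sin φ₁ / sin φ₂ = 11.0 × sin 28° / sin 65°
V₂ = 11.0 × 0.4695/0.9063 = 5.7 m s⁻¹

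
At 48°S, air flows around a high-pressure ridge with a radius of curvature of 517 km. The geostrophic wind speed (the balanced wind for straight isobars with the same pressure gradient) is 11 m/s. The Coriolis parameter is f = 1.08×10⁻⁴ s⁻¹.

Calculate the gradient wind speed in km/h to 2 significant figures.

Around a high, pressure-gradient force acts outward with centrifugal, so Coriolis balances both:
fV = (1/ρ)|∂P/∂n| + V²/R  →  V² − fR·V + fR·V_g = 0
With fR = 1.08×10⁻⁴ × 517×10³ m = 55.8 m/s:
V = [fR − √((fR)² − 4 fR V_g)]/2 = [55.8 − √(55.8² − 4×55.8×11)]/2 = 15.1 m/s
Supergeostrophic (V > V_g = 11 m/s), as expected around a high.
Converting: 15.1 m/s × 3.6 = 54 km/h

54 km/h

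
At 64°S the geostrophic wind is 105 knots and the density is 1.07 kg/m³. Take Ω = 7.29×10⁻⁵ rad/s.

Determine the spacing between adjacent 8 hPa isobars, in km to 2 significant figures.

Coriolis parameter at 64°S:
f = 2Ω sin φ = 2 × 7.29×10⁻⁵ × sin 64° = 1.31×10⁻⁴ s⁻¹
Wind speed in SI: 105 knots = 54.0 m/s
Geostrophic balance rearranged: |∂P/∂n| = f ρ V_g
|∂P/∂n| = 1.31×10⁻⁴ × 1.07 × 54.0 = 7.57×10⁻³ Pa/m
Isobar spacing: Δn = ΔP/|∂P/∂n| = 800 Pa / 7.57×10⁻³ Pa/m = 105624 m ≈ 110 km

110 km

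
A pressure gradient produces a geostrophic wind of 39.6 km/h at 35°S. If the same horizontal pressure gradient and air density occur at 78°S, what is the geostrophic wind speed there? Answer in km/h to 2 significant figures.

23 km/h

With the same pressure gradient and density, V_g ∝ 1/f ∝ 1/sin φ.
V₂ = V₁ · sin φ₁ / sin φ₂ = 39.6 × sin 35° / sin 78°
V₂ = 39.6 × 0.5736/0.9781 = 23 km/h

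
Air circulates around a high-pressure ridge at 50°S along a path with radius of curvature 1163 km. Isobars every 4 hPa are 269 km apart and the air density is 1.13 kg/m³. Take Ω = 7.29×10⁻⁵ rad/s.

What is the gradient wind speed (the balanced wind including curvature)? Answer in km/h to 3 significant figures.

Coriolis parameter at 50°S:
f = 2Ω sin φ = 2 × 7.29×10⁻⁵ × sin 50° = 1.12×10⁻⁴ s⁻¹
Pressure gradient: |∂P/∂n| = 400 Pa / 269000 m = 1.49×10⁻³ Pa/m
Geostrophic speed: V_g = |∂P/∂n|/(fρ) = 1.49×10⁻³/(1.12×10⁻⁴ × 1.13) = 11.8 m/s
Around a high, pressure-gradient force acts outward with centrifugal, so Coriolis balances both:
fV = (1/ρ)|∂P/∂n| + V²/R  →  V² − fR·V + fR·V_g = 0
With fR = 1.12×10⁻⁴ × 1163×10³ m = 130 m/s:
V = [fR − √((fR)² − 4 fR V_g)]/2 = [130 − √(130² − 4×130×11.8)]/2 = 13.1 m/s
Supergeostrophic (V > V_g = 11.8 m/s), as expected around a high.
Converting: 13.1 m/s × 3.6 = 47.2 km/h

47.2 km/h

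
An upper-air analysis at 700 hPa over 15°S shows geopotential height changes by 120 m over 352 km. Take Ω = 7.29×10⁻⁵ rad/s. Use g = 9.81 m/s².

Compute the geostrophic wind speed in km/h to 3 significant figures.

Coriolis parameter at 15°S:
f = 2Ω sin φ = 2 × 7.29×10⁻⁵ × sin 15° = 3.77×10⁻⁵ s⁻¹
Height gradient: |∂Z/∂n| = 120 m / 352000 m = 3.41×10⁻⁴
On a pressure surface, geostrophic balance gives V_g = (g/f)|∂Z/∂n|:
V_g = 9.81 × 3.41×10⁻⁴ / 3.77×10⁻⁵ = 88.6 m/s
Converting: 88.6 m/s × 3.6 = 319 km/h

319 km/h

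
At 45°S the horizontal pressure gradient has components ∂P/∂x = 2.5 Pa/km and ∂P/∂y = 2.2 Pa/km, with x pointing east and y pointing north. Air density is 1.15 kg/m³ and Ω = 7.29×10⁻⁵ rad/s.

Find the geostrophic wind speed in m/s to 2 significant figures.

Coriolis parameter at 45°S:
f = 2Ω sin φ = 2 × 7.29×10⁻⁵ × sin 45° = 1.03×10⁻⁴ s⁻¹
In the Southern Hemisphere f is negative: f = −1.03×10⁻⁴ s⁻¹.
Component geostrophic relations (x east, y north):
u_g = −(1/(fρ)) ∂P/∂y,  v_g = (1/(fρ)) ∂P/∂x
u_g = −(2.2×10⁻³)/(−1.03×10⁻⁴ × 1.15) = 18.6 m/s;  v_g = (2.5×10⁻³)/(−1.03×10⁻⁴ × 1.15) = −21.1 m/s
|V_g| = √(u_g² + v_g²) = 28.1 m/s

28 m/s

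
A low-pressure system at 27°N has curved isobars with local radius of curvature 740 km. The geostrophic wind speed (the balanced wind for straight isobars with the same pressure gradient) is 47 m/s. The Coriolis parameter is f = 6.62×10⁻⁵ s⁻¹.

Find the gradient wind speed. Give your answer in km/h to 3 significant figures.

Around a low, centrifugal force acts outward with Coriolis, so pressure-gradient force balances both:
(1/ρ)|∂P/∂n| = fV + V²/R  →  V² + fR·V − fR·V_g = 0
With fR = 6.62×10⁻⁵ × 740×10³ m = 49.0 m/s:
V = [−fR + √((fR)² + 4 fR V_g)]/2 = [−49.0 + √(49.0² + 4×49.0×47)]/2 = 29.4 m/s
Subgeostrophic (V < V_g = 47 m/s), as expected around a low.
Converting: 29.4 m/s × 3.6 = 106 km/h

106 km/h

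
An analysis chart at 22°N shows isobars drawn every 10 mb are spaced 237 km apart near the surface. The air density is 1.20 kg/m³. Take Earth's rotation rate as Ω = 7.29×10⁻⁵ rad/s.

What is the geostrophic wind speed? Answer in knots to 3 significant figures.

125 knots

Coriolis parameter at 22°N:
f = 2Ω sin φ = 2 × 7.29×10⁻⁵ × sin 22° = 5.46×10⁻⁵ s⁻¹
Pressure gradient: |∂P/∂n| = 1000 Pa / 237000 m = 4.22×10⁻³ Pa/m
Geostrophic balance (pressure-gradient force = Coriolis force):
V_g = (1/(fρ)) |∂P/∂n| = 4.22×10⁻³ / (5.46×10⁻⁵ × 1.20) = 64.4 m/s
Converting: 64.4 m/s × 1.944 = 125 knots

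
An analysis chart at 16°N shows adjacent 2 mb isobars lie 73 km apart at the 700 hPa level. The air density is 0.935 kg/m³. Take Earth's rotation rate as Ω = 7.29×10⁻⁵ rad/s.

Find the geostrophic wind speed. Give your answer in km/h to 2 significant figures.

Coriolis parameter at 16°N:
f = 2Ω sin φ = 2 × 7.29×10⁻⁵ × sin 16° = 4.02×10⁻⁵ s⁻¹
Pressure gradient: |∂P/∂n| = 200 Pa / 73000 m = 2.74×10⁻³ Pa/m
Geostrophic balance (pressure-gradient force = Coriolis force):
V_g = (1/(fρ)) |∂P/∂n| = 2.74×10⁻³ / (4.02×10⁻⁵ × 0.935) = 72.9 m/s
Converting: 72.9 m/s × 3.6 = 260 km/h

260 km/h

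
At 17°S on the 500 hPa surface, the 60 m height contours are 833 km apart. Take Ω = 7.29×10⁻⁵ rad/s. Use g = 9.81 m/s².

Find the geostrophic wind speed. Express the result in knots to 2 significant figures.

32 knots

Coriolis parameter at 17°S:
f = 2Ω sin φ = 2 × 7.29×10⁻⁵ × sin 17° = 4.26×10⁻⁵ s⁻¹
Height gradient: |∂Z/∂n| = 60 m / 833000 m = 7.20×10⁻⁵
On a pressure surface, geostrophic balance gives V_g = (g/f)|∂Z/∂n|:
V_g = 9.81 × 7.20×10⁻⁵ / 4.26×10⁻⁵ = 16.6 m/s
Converting: 16.6 m/s × 1.944 = 32 knots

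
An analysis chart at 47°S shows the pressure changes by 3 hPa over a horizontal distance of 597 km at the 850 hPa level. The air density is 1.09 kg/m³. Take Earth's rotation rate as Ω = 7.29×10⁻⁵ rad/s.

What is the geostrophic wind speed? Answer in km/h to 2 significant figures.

16 km/h

Coriolis parameter at 47°S:
f = 2Ω sin φ = 2 × 7.29×10⁻⁵ × sin 47° = 1.07×10⁻⁴ s⁻¹
Pressure gradient: |∂P/∂n| = 300 Pa / 597000 m = 5.03×10⁻⁴ Pa/m
Geostrophic balance (pressure-gradient force = Coriolis force):
V_g = (1/(fρ)) |∂P/∂n| = 5.03×10⁻⁴ / (1.07×10⁻⁴ × 1.09) = 4.32 m/s
Converting: 4.32 m/s × 3.6 = 16 km/h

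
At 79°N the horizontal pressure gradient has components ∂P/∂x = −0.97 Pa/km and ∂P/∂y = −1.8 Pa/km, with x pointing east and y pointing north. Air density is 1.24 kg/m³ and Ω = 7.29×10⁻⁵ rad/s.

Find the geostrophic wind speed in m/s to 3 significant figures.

11.5 m/s

Coriolis parameter at 79°N:
f = 2Ω sin φ = 2 × 7.29×10⁻⁵ × sin 79° = 1.43×10⁻⁴ s⁻¹
Component geostrophic relations (x east, y north):
u_g = −(1/(fρ)) ∂P/∂y,  v_g = (1/(fρ)) ∂P/∂x
u_g = −(−1.8×10⁻³)/(1.43×10⁻⁴ × 1.24) = 10.1 m/s;  v_g = (−0.97×10⁻³)/(1.43×10⁻⁴ × 1.24) = −5.47 m/s
|V_g| = √(u_g² + v_g²) = 11.5 m/s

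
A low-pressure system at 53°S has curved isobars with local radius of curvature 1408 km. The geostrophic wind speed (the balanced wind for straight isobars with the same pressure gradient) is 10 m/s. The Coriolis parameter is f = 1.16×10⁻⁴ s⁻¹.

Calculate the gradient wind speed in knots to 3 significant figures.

18.4 knots

Around a low, centrifugal force acts outward with Coriolis, so pressure-gradient force balances both:
(1/ρ)|∂P/∂n| = fV + V²/R  →  V² + fR·V − fR·V_g = 0
With fR = 1.16×10⁻⁴ × 1408×10³ m = 163 m/s:
V = [−fR + √((fR)² + 4 fR V_g)]/2 = [−163 + √(163² + 4×163×10)]/2 = 9.45 m/s
Subgeostrophic (V < V_g = 10 m/s), as expected around a low.
Converting: 9.45 m/s × 1.944 = 18.4 knots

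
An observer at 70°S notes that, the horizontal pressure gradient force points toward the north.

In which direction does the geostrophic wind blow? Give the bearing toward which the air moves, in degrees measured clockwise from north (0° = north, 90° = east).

270°

The pressure-gradient force points toward the north (bearing 000°).
Geostrophic balance: in the Southern Hemisphere the Coriolis force deflects motion to the left, so the geostrophic wind blows 90° to the left of the pressure-gradient force (low pressure on the right).
Rotating 000° by 90° counterclockwise gives 270° — the wind blows toward the west.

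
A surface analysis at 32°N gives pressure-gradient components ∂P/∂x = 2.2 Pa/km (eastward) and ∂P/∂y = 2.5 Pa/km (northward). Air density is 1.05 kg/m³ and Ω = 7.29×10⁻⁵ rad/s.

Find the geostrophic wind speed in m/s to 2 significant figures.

Coriolis parameter at 32°N:
f = 2Ω sin φ = 2 × 7.29×10⁻⁵ × sin 32° = 7.73×10⁻⁵ s⁻¹
Component geostrophic relations (x east, y north):
u_g = −(1/(fρ)) ∂P/∂y,  v_g = (1/(fρ)) ∂P/∂x
u_g = −(2.5×10⁻³)/(7.73×10⁻⁵ × 1.05) = −30.8 m/s;  v_g = (2.2×10⁻³)/(7.73×10⁻⁵ × 1.05) = 27.1 m/s
|V_g| = √(u_g² + v_g²) = 41.0 m/s

41 m/s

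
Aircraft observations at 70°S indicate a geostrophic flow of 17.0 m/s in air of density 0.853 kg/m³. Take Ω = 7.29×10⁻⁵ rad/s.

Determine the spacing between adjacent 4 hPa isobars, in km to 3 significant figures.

Coriolis parameter at 70°S:
f = 2Ω sin φ = 2 × 7.29×10⁻⁵ × sin 70° = 1.37×10⁻⁴ s⁻¹
Geostrophic balance rearranged: |∂P/∂n| = f ρ V_g
|∂P/∂n| = 1.37×10⁻⁴ × 0.853 × 17.0 = 1.99×10⁻³ Pa/m
Isobar spacing: Δn = ΔP/|∂P/∂n| = 400 Pa / 1.99×10⁻³ Pa/m = 201335 m ≈ 201 km

201 km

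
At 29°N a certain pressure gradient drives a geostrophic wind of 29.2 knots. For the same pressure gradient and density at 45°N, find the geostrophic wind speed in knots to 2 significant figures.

20 knots

With the same pressure gradient and density, V_g ∝ 1/f ∝ 1/sin φ.
V₂ = V₁ · sin φ₁ / sin φ₂ = 29.2 × sin 29° / sin 45°
V₂ = 29.2 × 0.4848/0.7071 = 20 knots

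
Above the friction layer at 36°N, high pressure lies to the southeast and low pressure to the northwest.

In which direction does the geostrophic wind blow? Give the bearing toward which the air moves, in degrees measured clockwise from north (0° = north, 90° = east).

045°

The pressure-gradient force points toward the northwest (bearing 315°).
Geostrophic balance: in the Northern Hemisphere the Coriolis force deflects motion to the right, so the geostrophic wind blows 90° to the right of the pressure-gradient force (low pressure on the left).
Rotating 315° by 90° clockwise gives 045° — the wind blows toward the northeast.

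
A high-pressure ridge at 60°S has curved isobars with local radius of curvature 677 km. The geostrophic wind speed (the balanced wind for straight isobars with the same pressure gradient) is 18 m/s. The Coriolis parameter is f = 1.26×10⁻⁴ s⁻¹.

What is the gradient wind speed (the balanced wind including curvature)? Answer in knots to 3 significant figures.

50.2 knots

Around a high, pressure-gradient force acts outward with centrifugal, so Coriolis balances both:
fV = (1/ρ)|∂P/∂n| + V²/R  →  V² − fR·V + fR·V_g = 0
With fR = 1.26×10⁻⁴ × 677×10³ m = 85.3 m/s:
V = [fR − √((fR)² − 4 fR V_g)]/2 = [85.3 − √(85.3² − 4×85.3×18)]/2 = 25.8 m/s
Supergeostrophic (V > V_g = 18 m/s), as expected around a high.
Converting: 25.8 m/s × 1.944 = 50.2 knots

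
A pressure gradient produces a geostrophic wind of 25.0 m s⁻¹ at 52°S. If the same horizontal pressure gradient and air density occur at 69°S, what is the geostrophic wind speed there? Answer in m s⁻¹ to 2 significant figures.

With the same pressure gradient and density, V_g ∝ 1/f ∝ 1/sin φ.
V₂ = V₁ · sin φ₁ / sin φ₂ = 25.0 × sin 52° / sin 69°
V₂ = 25.0 × 0.7880/0.9336 = 21 m s⁻¹

21 m s⁻¹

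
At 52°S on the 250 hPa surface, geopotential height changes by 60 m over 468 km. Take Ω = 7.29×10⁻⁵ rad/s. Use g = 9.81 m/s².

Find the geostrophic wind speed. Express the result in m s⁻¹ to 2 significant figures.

Coriolis parameter at 52°S:
f = 2Ω sin φ = 2 × 7.29×10⁻⁵ × sin 52° = 1.15×10⁻⁴ s⁻¹
Height gradient: |∂Z/∂n| = 60 m / 468000 m = 1.28×10⁻⁴
On a pressure surface, geostrophic balance gives V_g = (g/f)|∂Z/∂n|:
V_g = 9.81 × 1.28×10⁻⁴ / 1.15×10⁻⁴ = 10.9 m/s

11 m s⁻¹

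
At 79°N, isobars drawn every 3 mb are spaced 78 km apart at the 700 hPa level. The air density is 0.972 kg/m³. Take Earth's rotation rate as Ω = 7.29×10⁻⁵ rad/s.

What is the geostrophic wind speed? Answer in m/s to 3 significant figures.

27.6 m/s

Coriolis parameter at 79°N:
f = 2Ω sin φ = 2 × 7.29×10⁻⁵ × sin 79° = 1.43×10⁻⁴ s⁻¹
Pressure gradient: |∂P/∂n| = 300 Pa / 78000 m = 3.85×10⁻³ Pa/m
Geostrophic balance (pressure-gradient force = Coriolis force):
V_g = (1/(fρ)) |∂P/∂n| = 3.85×10⁻³ / (1.43×10⁻⁴ × 0.972) = 27.6 m/s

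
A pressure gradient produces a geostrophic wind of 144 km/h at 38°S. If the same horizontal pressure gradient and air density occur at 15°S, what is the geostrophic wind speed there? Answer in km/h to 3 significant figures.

With the same pressure gradient and density, V_g ∝ 1/f ∝ 1/sin φ.
V₂ = V₁ · sin φ₁ / sin φ₂ = 144 × sin 38° / sin 15°
V₂ = 144 × 0.6157/0.2588 = 343 km/h

343 km/h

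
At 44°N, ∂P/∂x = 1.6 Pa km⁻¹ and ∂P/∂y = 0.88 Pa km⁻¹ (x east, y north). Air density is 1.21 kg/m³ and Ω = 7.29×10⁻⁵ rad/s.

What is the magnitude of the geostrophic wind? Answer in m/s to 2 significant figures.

15 m/s

Coriolis parameter at 44°N:
f = 2Ω sin φ = 2 × 7.29×10⁻⁵ × sin 44° = 1.01×10⁻⁴ s⁻¹
Component geostrophic relations (x east, y north):
u_g = −(1/(fρ)) ∂P/∂y,  v_g = (1/(fρ)) ∂P/∂x
u_g = −(0.88×10⁻³)/(1.01×10⁻⁴ × 1.21) = −7.18 m/s;  v_g = (1.6×10⁻³)/(1.01×10⁻⁴ × 1.21) = 13.1 m/s
|V_g| = √(u_g² + v_g²) = 14.9 m/s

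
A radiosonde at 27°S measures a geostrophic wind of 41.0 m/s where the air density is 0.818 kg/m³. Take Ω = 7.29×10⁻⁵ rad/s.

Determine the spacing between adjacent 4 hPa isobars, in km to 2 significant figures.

180 km

Coriolis parameter at 27°S:
f = 2Ω sin φ = 2 × 7.29×10⁻⁵ × sin 27° = 6.62×10⁻⁵ s⁻¹
Geostrophic balance rearranged: |∂P/∂n| = f ρ V_g
|∂P/∂n| = 6.62×10⁻⁵ × 0.818 × 41.0 = 2.22×10⁻³ Pa/m
Isobar spacing: Δn = ΔP/|∂P/∂n| = 400 Pa / 2.22×10⁻³ Pa/m = 180185 m ≈ 180 km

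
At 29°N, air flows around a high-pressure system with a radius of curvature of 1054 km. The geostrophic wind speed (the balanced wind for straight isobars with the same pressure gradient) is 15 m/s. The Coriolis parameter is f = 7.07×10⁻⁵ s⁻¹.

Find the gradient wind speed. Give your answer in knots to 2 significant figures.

40 knots

Around a high, pressure-gradient force acts outward with centrifugal, so Coriolis balances both:
fV = (1/ρ)|∂P/∂n| + V²/R  →  V² − fR·V + fR·V_g = 0
With fR = 7.07×10⁻⁵ × 1054×10³ m = 74.5 m/s:
V = [fR − √((fR)² − 4 fR V_g)]/2 = [74.5 − √(74.5² − 4×74.5×15)]/2 = 20.8 m/s
Supergeostrophic (V > V_g = 15 m/s), as expected around a high.
Converting: 20.8 m/s × 1.944 = 40 knots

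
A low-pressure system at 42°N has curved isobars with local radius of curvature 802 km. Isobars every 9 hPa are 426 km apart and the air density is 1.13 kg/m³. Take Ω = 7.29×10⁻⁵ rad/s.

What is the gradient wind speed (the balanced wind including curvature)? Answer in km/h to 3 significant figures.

57.3 km/h

Coriolis parameter at 42°N:
f = 2Ω sin φ = 2 × 7.29×10⁻⁵ × sin 42° = 9.76×10⁻⁵ s⁻¹
Pressure gradient: |∂P/∂n| = 900 Pa / 426000 m = 2.11×10⁻³ Pa/m
Geostrophic speed: V_g = |∂P/∂n|/(fρ) = 2.11×10⁻³/(9.76×10⁻⁵ × 1.13) = 19.2 m/s
Around a low, centrifugal force acts outward with Coriolis, so pressure-gradient force balances both:
(1/ρ)|∂P/∂n| = fV + V²/R  →  V² + fR·V − fR·V_g = 0
With fR = 9.76×10⁻⁵ × 802×10³ m = 78.2 m/s:
V = [−fR + √((fR)² + 4 fR V_g)]/2 = [−78.2 + √(78.2² + 4×78.2×19.2)]/2 = 15.9 m/s
Subgeostrophic (V < V_g = 19.2 m/s), as expected around a low.
Converting: 15.9 m/s × 3.6 = 57.3 km/h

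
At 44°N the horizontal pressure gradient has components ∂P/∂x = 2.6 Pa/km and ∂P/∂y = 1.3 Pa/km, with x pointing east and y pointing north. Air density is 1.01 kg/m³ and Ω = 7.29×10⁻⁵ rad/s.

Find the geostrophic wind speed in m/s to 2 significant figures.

Coriolis parameter at 44°N:
f = 2Ω sin φ = 2 × 7.29×10⁻⁵ × sin 44° = 1.01×10⁻⁴ s⁻¹
Component geostrophic relations (x east, y north):
u_g = −(1/(fρ)) ∂P/∂y,  v_g = (1/(fρ)) ∂P/∂x
u_g = −(1.3×10⁻³)/(1.01×10⁻⁴ × 1.01) = −12.7 m/s;  v_g = (2.6×10⁻³)/(1.01×10⁻⁴ × 1.01) = 25.4 m/s
|V_g| = √(u_g² + v_g²) = 28.4 m/s

28 m/s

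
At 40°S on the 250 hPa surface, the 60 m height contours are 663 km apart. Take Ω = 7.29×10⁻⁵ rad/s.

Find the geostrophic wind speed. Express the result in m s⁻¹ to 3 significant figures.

9.47 m s⁻¹

Coriolis parameter at 40°S:
f = 2Ω sin φ = 2 × 7.29×10⁻⁵ × sin 40° = 9.37×10⁻⁵ s⁻¹
Height gradient: |∂Z/∂n| = 60 m / 663000 m = 9.05×10⁻⁵
On a pressure surface, geostrophic balance gives V_g = (g/f)|∂Z/∂n|:
V_g = 9.81 × 9.05×10⁻⁵ / 9.37×10⁻⁵ = 9.47 m/s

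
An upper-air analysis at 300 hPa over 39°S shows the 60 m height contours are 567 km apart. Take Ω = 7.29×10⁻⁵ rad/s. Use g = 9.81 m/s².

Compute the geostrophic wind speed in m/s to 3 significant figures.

11.3 m/s

Coriolis parameter at 39°S:
f = 2Ω sin φ = 2 × 7.29×10⁻⁵ × sin 39° = 9.18×10⁻⁵ s⁻¹
Height gradient: |∂Z/∂n| = 60 m / 567000 m = 1.06×10⁻⁴
On a pressure surface, geostrophic balance gives V_g = (g/f)|∂Z/∂n|:
V_g = 9.81 × 1.06×10⁻⁴ / 9.18×10⁻⁵ = 11.3 m/s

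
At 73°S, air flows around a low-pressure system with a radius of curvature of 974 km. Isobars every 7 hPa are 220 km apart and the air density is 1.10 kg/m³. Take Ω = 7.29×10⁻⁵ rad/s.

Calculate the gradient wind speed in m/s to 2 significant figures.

Coriolis parameter at 73°S:
f = 2Ω sin φ = 2 × 7.29×10⁻⁵ × sin 73° = 1.39×10⁻⁴ s⁻¹
Pressure gradient: |∂P/∂n| = 700 Pa / 220000 m = 3.18×10⁻³ Pa/m
Geostrophic speed: V_g = |∂P/∂n|/(fρ) = 3.18×10⁻³/(1.39×10⁻⁴ × 1.10) = 20.7 m/s
Around a low, centrifugal force acts outward with Coriolis, so pressure-gradient force balances both:
(1/ρ)|∂P/∂n| = fV + V²/R  →  V² + fR·V − fR·V_g = 0
With fR = 1.39×10⁻⁴ × 974×10³ m = 136 m/s:
V = [−fR + √((fR)² + 4 fR V_g)]/2 = [−136 + √(136² + 4×136×20.7)]/2 = 18.3 m/s
Subgeostrophic (V < V_g = 20.7 m/s), as expected around a low.

18 m/s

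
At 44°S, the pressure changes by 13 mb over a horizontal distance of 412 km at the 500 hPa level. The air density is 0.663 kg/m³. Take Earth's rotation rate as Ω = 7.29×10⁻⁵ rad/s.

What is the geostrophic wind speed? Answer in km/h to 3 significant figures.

169 km/h

Coriolis parameter at 44°S:
f = 2Ω sin φ = 2 × 7.29×10⁻⁵ × sin 44° = 1.01×10⁻⁴ s⁻¹
Pressure gradient: |∂P/∂n| = 1300 Pa / 412000 m = 3.16×10⁻³ Pa/m
Geostrophic balance (pressure-gradient force = Coriolis force):
V_g = (1/(fρ)) |∂P/∂n| = 3.16×10⁻³ / (1.01×10⁻⁴ × 0.663) = 47.0 m/s
Converting: 47.0 m/s × 3.6 = 169 km/h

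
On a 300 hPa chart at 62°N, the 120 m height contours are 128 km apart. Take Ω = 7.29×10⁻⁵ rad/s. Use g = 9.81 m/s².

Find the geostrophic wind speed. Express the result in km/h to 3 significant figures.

Coriolis parameter at 62°N:
f = 2Ω sin φ = 2 × 7.29×10⁻⁵ × sin 62° = 1.29×10⁻⁴ s⁻¹
Height gradient: |∂Z/∂n| = 120 m / 128000 m = 9.38×10⁻⁴
On a pressure surface, geostrophic balance gives V_g = (g/f)|∂Z/∂n|:
V_g = 9.81 × 9.38×10⁻⁴ / 1.29×10⁻⁴ = 71.4 m/s
Converting: 71.4 m/s × 3.6 = 257 km/h

257 km/h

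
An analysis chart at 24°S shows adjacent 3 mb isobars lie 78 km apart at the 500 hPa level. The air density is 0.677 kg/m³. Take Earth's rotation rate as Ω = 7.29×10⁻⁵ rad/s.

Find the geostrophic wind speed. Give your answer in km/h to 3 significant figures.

Coriolis parameter at 24°S:
f = 2Ω sin φ = 2 × 7.29×10⁻⁵ × sin 24° = 5.93×10⁻⁵ s⁻¹
Pressure gradient: |∂P/∂n| = 300 Pa / 78000 m = 3.85×10⁻³ Pa/m
Geostrophic balance (pressure-gradient force = Coriolis force):
V_g = (1/(fρ)) |∂P/∂n| = 3.85×10⁻³ / (5.93×10⁻⁵ × 0.677) = 95.8 m/s
Converting: 95.8 m/s × 3.6 = 345 km/h

345 km/h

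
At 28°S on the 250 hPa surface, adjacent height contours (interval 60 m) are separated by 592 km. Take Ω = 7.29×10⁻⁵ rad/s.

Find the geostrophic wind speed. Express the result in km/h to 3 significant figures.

52.3 km/h

Coriolis parameter at 28°S:
f = 2Ω sin φ = 2 × 7.29×10⁻⁵ × sin 28° = 6.84×10⁻⁵ s⁻¹
Height gradient: |∂Z/∂n| = 60 m / 592000 m = 1.01×10⁻⁴
On a pressure surface, geostrophic balance gives V_g = (g/f)|∂Z/∂n|:
V_g = 9.81 × 1.01×10⁻⁴ / 6.84×10⁻⁵ = 14.5 m/s
Converting: 14.5 m/s × 3.6 = 52.3 km/h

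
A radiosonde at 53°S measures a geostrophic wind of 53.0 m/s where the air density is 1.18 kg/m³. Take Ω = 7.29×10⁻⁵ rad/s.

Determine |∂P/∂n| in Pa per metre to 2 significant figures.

7.3×10⁻³ Pa/m

Coriolis parameter at 53°S:
f = 2Ω sin φ = 2 × 7.29×10⁻⁵ × sin 53° = 1.16×10⁻⁴ s⁻¹
Geostrophic balance rearranged: |∂P/∂n| = f ρ V_g
|∂P/∂n| = 1.16×10⁻⁴ × 1.18 × 53.0 = 7.28×10⁻³ Pa/m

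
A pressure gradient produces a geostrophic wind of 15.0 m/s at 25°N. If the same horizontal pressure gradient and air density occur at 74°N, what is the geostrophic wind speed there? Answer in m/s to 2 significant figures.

6.6 m/s

With the same pressure gradient and density, V_g ∝ 1/f ∝ 1/sin φ.
V₂ = V₁ · sin φ₁ / sin φ₂ = 15.0 × sin 25° / sin 74°
V₂ = 15.0 × 0.4226/0.9613 = 6.6 m/s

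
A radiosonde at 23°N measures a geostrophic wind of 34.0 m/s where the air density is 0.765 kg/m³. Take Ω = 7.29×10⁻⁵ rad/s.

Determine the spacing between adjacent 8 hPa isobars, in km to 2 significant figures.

540 km

Coriolis parameter at 23°N:
f = 2Ω sin φ = 2 × 7.29×10⁻⁵ × sin 23° = 5.70×10⁻⁵ s⁻¹
Geostrophic balance rearranged: |∂P/∂n| = f ρ V_g
|∂P/∂n| = 5.70×10⁻⁵ × 0.765 × 34.0 = 1.48×10⁻³ Pa/m
Isobar spacing: Δn = ΔP/|∂P/∂n| = 800 Pa / 1.48×10⁻³ Pa/m = 539901 m ≈ 540 km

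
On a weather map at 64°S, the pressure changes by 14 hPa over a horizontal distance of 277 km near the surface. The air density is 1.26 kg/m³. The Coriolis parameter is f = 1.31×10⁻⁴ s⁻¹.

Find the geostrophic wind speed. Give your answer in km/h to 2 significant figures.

110 km/h

Pressure gradient: |∂P/∂n| = 1400 Pa / 277000 m = 5.05×10⁻³ Pa/m
Geostrophic balance (pressure-gradient force = Coriolis force):
V_g = (1/(fρ)) |∂P/∂n| = 5.05×10⁻³ / (1.31×10⁻⁴ × 1.26) = 30.6 m/s
Converting: 30.6 m/s × 3.6 = 110 km/h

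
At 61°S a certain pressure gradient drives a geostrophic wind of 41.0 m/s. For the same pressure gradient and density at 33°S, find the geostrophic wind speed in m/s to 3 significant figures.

With the same pressure gradient and density, V_g ∝ 1/f ∝ 1/sin φ.
V₂ = V₁ · sin φ₁ / sin φ₂ = 41.0 × sin 61° / sin 33°
V₂ = 41.0 × 0.8746/0.5446 = 65.8 m/s

65.8 m/s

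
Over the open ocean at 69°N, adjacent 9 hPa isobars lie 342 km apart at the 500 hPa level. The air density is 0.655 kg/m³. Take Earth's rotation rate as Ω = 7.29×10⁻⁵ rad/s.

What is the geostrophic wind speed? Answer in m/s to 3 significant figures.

Coriolis parameter at 69°N:
f = 2Ω sin φ = 2 × 7.29×10⁻⁵ × sin 69° = 1.36×10⁻⁴ s⁻¹
Pressure gradient: |∂P/∂n| = 900 Pa / 342000 m = 2.63×10⁻³ Pa/m
Geostrophic balance (pressure-gradient force = Coriolis force):
V_g = (1/(fρ)) |∂P/∂n| = 2.63×10⁻³ / (1.36×10⁻⁴ × 0.655) = 29.5 m/s

29.5 m/s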